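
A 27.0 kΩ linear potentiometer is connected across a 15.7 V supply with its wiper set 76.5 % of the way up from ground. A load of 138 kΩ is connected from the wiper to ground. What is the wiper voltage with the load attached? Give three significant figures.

The wiper splits the pot into (1−α)R = 6.345 kΩ above and αR = 20.66 kΩ below.
Lower section ‖ load = 17.97 kΩ.
V_wiper = 15.7 × 17.97/(6.345 + 17.97) = 11.6 V.

V ≈ 11.6 V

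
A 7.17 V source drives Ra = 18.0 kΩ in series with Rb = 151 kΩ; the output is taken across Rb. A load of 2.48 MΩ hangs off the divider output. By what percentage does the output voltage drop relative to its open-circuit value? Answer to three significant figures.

0.644 %

The divider's output (Thévenin) resistance is Ra‖Rb = 16.08 kΩ.
Fractional drop under load = R_th/(R_th + R_L) = 16.08 / (16.08 + 2480) = 0.006443.
So the output falls by 0.644 %.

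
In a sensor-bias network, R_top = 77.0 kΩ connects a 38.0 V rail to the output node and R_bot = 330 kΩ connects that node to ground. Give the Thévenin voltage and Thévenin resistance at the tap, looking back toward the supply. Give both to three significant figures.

V_th is the open-circuit tap voltage: 38.0 × 330/(77.0 + 330) = 30.8 V.
With the supply zeroed, R_top and R_bot appear in parallel from the tap: R_th = R_top‖R_bot = (77.0 × 330)/407.0 = 62.4 kΩ.

V_th = 30.8 V, R_th = 62.4 kΩ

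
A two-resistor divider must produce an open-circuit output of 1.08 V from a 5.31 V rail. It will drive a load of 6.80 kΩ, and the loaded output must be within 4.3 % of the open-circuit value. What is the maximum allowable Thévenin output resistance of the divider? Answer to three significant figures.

Loading drop = R_th/(R_th + R_L) ≤ 0.0430, so R_th ≤ R_L · ε/(1−ε) = 6.80 kΩ × 0.0430/0.9570 = 306 Ω.

R_th ≤ 306 Ω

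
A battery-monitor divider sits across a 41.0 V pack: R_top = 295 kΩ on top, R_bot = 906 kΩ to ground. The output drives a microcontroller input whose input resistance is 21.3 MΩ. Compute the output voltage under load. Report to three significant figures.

V_out ≈ 30.6 V

The load sits in parallel with R_bot: R_bot‖R_L = (906 × 21300) / (906 + 21300) = 869.0 kΩ.
V_out = 41.0 × 869.0 / (295 + 869.0) = 41.0 × 869.0/1164 = 30.6 V.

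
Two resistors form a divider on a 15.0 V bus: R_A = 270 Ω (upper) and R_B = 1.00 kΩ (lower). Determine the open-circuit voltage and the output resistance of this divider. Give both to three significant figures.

V_th = 11.8 V, R_th = 213 Ω

V_th is the open-circuit tap voltage: 15.0 × 1000/(270 + 1000) = 11.8 V.
With the supply zeroed, R_A and R_B appear in parallel from the tap: R_th = R_A‖R_B = (270 × 1000)/1270 = 213 Ω.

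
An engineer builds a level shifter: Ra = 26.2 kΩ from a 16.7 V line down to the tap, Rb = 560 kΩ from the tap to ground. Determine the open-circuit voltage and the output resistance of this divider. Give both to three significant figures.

V_th = 16.0 V, R_th = 25.0 kΩ

V_th is the open-circuit tap voltage: 16.7 × 560/(26.2 + 560) = 16.0 V.
With the supply zeroed, Ra and Rb appear in parallel from the tap: R_th = Ra‖Rb = (26.2 × 560)/586.2 = 25.0 kΩ.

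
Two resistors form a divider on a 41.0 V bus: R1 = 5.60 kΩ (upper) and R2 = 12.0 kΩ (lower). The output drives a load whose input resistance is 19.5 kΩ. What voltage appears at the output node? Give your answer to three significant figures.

The load sits in parallel with R2: R2‖R_L = (12.0 × 19.5) / (12.0 + 19.5) = 7.429 kΩ.
V_out = 41.0 × 7.429 / (5.60 + 7.429) = 41.0 × 7.429/13.03 = 23.4 V.

V_out ≈ 23.4 V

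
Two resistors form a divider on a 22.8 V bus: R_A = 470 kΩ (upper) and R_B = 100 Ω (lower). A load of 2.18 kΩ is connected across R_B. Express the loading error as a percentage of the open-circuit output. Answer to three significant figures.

The divider's output (Thévenin) resistance is R_A‖R_B = 99.98 Ω.
Fractional drop under load = R_th/(R_th + R_L) = 99.98 / (99.98 + 2180) = 0.04385.
So the output falls by 4.39 %.

4.39 %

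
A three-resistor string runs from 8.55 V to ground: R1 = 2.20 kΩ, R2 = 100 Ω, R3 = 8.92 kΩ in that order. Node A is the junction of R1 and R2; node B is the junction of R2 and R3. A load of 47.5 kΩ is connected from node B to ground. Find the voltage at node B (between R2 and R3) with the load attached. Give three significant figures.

At node B, R3 is in parallel with the load: R3‖R_L = 7510 Ω.
Below node A the resistance is R2 + (R3‖R_L) = 7610 Ω, so V_A = 8.55 × 7610/9810 = 6.633 V.
Then V_B = V_A × (R3‖R_L)/(R2 + R3‖R_L) = 6.633 × 7510/7610 = 6.55 V.

V ≈ 6.55 V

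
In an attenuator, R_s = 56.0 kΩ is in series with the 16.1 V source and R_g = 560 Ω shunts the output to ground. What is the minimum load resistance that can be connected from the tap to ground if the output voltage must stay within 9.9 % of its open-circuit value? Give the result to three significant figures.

R_L(min) ≈ 5.05 kΩ

Output resistance R_th = R_s‖R_g = (56000 × 560)/56560 = 554.5 Ω.
The fractional drop is R_th/(R_th + R_L); requiring this ≤ 0.0990 gives R_L ≥ R_th(1/0.0990 − 1) = 554.5 × 9.101 = 5.05 kΩ.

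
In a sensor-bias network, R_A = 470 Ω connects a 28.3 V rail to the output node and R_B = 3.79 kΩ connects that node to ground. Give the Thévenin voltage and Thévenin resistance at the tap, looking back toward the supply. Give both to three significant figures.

V_th is the open-circuit tap voltage: 28.3 × 3790/(470 + 3790) = 25.2 V.
With the supply zeroed, R_A and R_B appear in parallel from the tap: R_th = R_A‖R_B = (470 × 3790)/4260 = 418 Ω.

V_th = 25.2 V, R_th = 418 Ω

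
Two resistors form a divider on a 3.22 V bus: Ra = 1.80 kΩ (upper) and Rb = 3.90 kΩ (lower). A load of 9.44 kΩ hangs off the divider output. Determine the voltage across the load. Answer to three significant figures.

V_out ≈ 1.95 V

The load sits in parallel with Rb: Rb‖R_L = (3.90 × 9.44) / (3.90 + 9.44) = 2.760 kΩ.
V_out = 3.22 × 2.760 / (1.80 + 2.760) = 3.22 × 2.760/4.560 = 1.95 V.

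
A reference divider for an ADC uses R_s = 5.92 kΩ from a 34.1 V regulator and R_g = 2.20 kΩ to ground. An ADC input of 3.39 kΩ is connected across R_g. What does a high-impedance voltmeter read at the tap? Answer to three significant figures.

The load sits in parallel with R_g: R_g‖R_L = (2.20 × 3.39) / (2.20 + 3.39) = 1.334 kΩ.
V_out = 34.1 × 1.334 / (5.92 + 1.334) = 34.1 × 1.334/7.254 = 6.27 V.

V_out ≈ 6.27 V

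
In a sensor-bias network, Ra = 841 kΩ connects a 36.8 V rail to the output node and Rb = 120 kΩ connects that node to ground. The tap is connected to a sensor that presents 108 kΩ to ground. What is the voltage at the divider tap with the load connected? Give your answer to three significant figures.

The load sits in parallel with Rb: Rb‖R_L = (120 × 108) / (120 + 108) = 56.84 kΩ.
V_out = 36.8 × 56.84 / (841 + 56.84) = 36.8 × 56.84/897.8 = 2.33 V.
(Unloaded it would have been 4.60 V.)

V_out ≈ 2.33 V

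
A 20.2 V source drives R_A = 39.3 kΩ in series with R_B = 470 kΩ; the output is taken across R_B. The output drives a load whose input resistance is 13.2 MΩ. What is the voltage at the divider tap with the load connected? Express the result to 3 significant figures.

V_out ≈ 18.6 V

The load sits in parallel with R_B: R_B‖R_L = (470 × 13200) / (470 + 13200) = 453.8 kΩ.
V_out = 20.2 × 453.8 / (39.3 + 453.8) = 20.2 × 453.8/493.1 = 18.6 V.
(Unloaded it would have been 18.6 V.)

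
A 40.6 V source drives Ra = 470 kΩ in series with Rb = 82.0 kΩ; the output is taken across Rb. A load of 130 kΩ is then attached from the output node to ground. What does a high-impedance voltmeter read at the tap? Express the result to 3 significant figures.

V_out ≈ 3.92 V

The load sits in parallel with Rb: Rb‖R_L = (82.0 × 130) / (82.0 + 130) = 50.28 kΩ.
V_out = 40.6 × 50.28 / (470 + 50.28) = 40.6 × 50.28/520.3 = 3.92 V.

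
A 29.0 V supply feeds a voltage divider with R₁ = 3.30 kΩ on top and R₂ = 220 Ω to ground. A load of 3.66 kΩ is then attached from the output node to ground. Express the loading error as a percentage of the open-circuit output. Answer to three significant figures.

5.33 %

The divider's output (Thévenin) resistance is R₁‖R₂ = 206.2 Ω.
Fractional drop under load = R_th/(R_th + R_L) = 206.2 / (206.2 + 3660) = 0.05335.
So the output falls by 5.33 %.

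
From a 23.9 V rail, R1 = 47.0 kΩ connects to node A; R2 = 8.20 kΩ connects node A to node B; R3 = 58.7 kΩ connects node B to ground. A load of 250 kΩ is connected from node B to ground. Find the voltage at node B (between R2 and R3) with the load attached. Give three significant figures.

At node B, R3 is in parallel with the load: R3‖R_L = 47.54 kΩ.
Below node A the resistance is R2 + (R3‖R_L) = 55.74 kΩ, so V_A = 23.9 × 55.74/102.7 = 12.97 V.
Then V_B = V_A × (R3‖R_L)/(R2 + R3‖R_L) = 12.97 × 47.54/55.74 = 11.1 V.

V ≈ 11.1 V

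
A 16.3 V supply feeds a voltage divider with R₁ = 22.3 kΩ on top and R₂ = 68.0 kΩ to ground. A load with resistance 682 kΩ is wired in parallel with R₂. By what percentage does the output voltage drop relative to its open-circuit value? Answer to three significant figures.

2.40 %

The divider's output (Thévenin) resistance is R₁‖R₂ = 16.79 kΩ.
Fractional drop under load = R_th/(R_th + R_L) = 16.79 / (16.79 + 682) = 0.02403.
So the output falls by 2.40 %.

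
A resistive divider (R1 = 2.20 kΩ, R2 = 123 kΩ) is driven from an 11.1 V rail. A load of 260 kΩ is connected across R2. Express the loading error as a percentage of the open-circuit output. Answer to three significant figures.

The divider's output (Thévenin) resistance is R1‖R2 = 2.161 kΩ.
Fractional drop under load = R_th/(R_th + R_L) = 2.161 / (2.161 + 260) = 0.008244.
So the output falls by 0.824 %.

0.824 %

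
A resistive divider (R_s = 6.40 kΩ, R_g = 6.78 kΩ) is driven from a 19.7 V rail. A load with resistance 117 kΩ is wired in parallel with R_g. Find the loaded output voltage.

The load sits in parallel with R_g: R_g‖R_L = (6.78 × 117) / (6.78 + 117) = 6.409 kΩ.
V_out = 19.7 × 6.409 / (6.40 + 6.409) = 19.7 × 6.409/12.81 = 9.86 V.

V_out ≈ 9.86 V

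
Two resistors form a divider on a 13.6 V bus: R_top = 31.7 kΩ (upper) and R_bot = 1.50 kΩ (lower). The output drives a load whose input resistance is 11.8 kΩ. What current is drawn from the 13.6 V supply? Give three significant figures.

R_bot‖R_L = 1.331 kΩ, so the source sees R_top + R_bot‖R_L = 33.03 kΩ.
I = 13.6 V / 33.03 kΩ = 0.412 mA.

I ≈ 0.412 mA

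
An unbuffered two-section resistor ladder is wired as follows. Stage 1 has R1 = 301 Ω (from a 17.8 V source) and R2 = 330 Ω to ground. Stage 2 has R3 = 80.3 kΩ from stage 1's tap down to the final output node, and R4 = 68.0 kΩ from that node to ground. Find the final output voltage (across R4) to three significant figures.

Stage 2 presents R3+R4 = 148300 Ω as a load on stage 1's tap.
Stage 1's lower leg becomes R2‖(R3+R4) = 329.3 Ω, so V_mid = 17.8 × 329.3/630.3 = 9.299 V.
Stage 2 is itself unloaded: V_out = V_mid × R4/(R3+R4) = 9.299 × 68000/148300 = 4.26 V.

V_out ≈ 4.26 V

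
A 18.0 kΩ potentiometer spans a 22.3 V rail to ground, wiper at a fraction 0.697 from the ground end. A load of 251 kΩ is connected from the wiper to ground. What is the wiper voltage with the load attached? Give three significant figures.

The wiper splits the pot into (1−α)R = 5.454 kΩ above and αR = 12.55 kΩ below.
Lower section ‖ load = 11.95 kΩ.
V_wiper = 22.3 × 11.95/(5.454 + 11.95) = 15.3 V.

V ≈ 15.3 V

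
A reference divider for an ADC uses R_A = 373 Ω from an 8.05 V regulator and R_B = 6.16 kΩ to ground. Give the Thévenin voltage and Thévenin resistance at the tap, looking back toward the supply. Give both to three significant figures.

V_th is the open-circuit tap voltage: 8.05 × 6160/(373 + 6160) = 7.59 V.
With the supply zeroed, R_A and R_B appear in parallel from the tap: R_th = R_A‖R_B = (373 × 6160)/6533 = 352 Ω.

V_th = 7.59 V, R_th = 352 Ω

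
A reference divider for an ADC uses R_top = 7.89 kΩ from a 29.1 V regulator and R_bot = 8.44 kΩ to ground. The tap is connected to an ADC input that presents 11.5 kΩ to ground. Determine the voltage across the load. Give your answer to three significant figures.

The load sits in parallel with R_bot: R_bot‖R_L = (8.44 × 11.5) / (8.44 + 11.5) = 4.868 kΩ.
V_out = 29.1 × 4.868 / (7.89 + 4.868) = 29.1 × 4.868/12.76 = 11.1 V.
(Unloaded it would have been 15.0 V.)

V_out ≈ 11.1 V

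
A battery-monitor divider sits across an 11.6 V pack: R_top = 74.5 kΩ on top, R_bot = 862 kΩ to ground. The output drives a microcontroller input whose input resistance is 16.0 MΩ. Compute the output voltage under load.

The load sits in parallel with R_bot: R_bot‖R_L = (862 × 16000) / (862 + 16000) = 817.9 kΩ.
V_out = 11.6 × 817.9 / (74.5 + 817.9) = 11.6 × 817.9/892.4 = 10.6 V.

V_out ≈ 10.6 V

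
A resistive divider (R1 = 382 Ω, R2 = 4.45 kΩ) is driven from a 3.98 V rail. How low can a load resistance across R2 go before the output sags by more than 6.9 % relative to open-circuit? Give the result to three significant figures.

Output resistance R_th = R1‖R2 = (382 × 4450)/4832 = 351.8 Ω.
The fractional drop is R_th/(R_th + R_L); requiring this ≤ 0.0690 gives R_L ≥ R_th(1/0.0690 − 1) = 351.8 × 13.49 = 4.75 kΩ.

R_L(min) ≈ 4.75 kΩ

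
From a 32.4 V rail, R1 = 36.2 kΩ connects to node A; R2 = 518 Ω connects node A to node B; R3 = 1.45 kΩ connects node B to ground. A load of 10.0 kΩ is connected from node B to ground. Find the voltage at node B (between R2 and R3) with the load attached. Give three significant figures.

V ≈ 1.08 V

At node B, R3 is in parallel with the load: R3‖R_L = 1266 Ω.
Below node A the resistance is R2 + (R3‖R_L) = 1784 Ω, so V_A = 32.4 × 1784/37980 = 1.522 V.
Then V_B = V_A × (R3‖R_L)/(R2 + R3‖R_L) = 1.522 × 1266/1784 = 1.08 V.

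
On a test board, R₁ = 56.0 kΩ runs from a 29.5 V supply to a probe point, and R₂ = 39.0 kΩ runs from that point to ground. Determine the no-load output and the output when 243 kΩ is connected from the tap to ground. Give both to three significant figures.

Open-circuit: V = 29.5 × 39.0/(56.0 + 39.0) = 12.1 V.
With the load, R₂ becomes R₂‖R_L = 33.61 kΩ, so V = 29.5 × 33.61/89.61 = 11.1 V.

Unloaded: 12.1 V; loaded: 11.1 V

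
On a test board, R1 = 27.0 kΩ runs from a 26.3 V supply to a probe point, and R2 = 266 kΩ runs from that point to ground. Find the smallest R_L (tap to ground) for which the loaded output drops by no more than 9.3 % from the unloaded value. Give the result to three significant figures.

R_L(min) ≈ 239 kΩ

Output resistance R_th = R1‖R2 = (27.0 × 266)/293.0 = 24.51 kΩ.
The fractional drop is R_th/(R_th + R_L); requiring this ≤ 0.0930 gives R_L ≥ R_th(1/0.0930 − 1) = 24.51 × 9.753 = 239 kΩ.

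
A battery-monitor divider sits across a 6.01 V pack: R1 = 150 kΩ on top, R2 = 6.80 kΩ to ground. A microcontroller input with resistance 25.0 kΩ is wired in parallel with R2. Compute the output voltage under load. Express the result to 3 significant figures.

The load sits in parallel with R2: R2‖R_L = (6.80 × 25.0) / (6.80 + 25.0) = 5.346 kΩ.
V_out = 6.01 × 5.346 / (150 + 5.346) = 6.01 × 5.346/155.3 = 0.207 V.

V_out ≈ 0.207 V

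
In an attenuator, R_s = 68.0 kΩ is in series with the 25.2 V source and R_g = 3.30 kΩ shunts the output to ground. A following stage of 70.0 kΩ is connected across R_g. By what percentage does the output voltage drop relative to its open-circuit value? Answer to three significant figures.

The divider's output (Thévenin) resistance is R_s‖R_g = 3.147 kΩ.
Fractional drop under load = R_th/(R_th + R_L) = 3.147 / (3.147 + 70.0) = 0.04303.
So the output falls by 4.30 %.

4.30 %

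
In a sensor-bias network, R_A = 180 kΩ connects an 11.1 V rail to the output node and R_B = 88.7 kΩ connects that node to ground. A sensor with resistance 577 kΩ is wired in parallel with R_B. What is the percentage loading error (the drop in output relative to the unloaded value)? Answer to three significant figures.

9.34 %

Unloaded V = 11.1 × 88.7/268.7 = 3.6642 V.
Loaded: R_B‖R_L = 76.88 kΩ, giving V = 11.1 × 76.88/256.9 = 3.3221 V.
Drop = (3.6642 − 3.3221) / 3.6642 = 9.34 %.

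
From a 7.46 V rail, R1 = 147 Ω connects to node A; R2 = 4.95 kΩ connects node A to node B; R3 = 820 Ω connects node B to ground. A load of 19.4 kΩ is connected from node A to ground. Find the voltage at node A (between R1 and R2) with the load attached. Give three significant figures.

V ≈ 7.22 V

Below node A the series string R2+R3 = 5770 Ω sits in parallel with the 19400 Ω load: 4447 Ω.
V_A = 7.46 × 4447/(147 + 4447) = 7.22 V.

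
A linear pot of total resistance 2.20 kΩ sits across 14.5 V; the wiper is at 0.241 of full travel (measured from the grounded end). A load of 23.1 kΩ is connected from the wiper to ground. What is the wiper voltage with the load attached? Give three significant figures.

V ≈ 3.43 V

The wiper splits the pot into (1−α)R = 1670 Ω above and αR = 530.2 Ω below.
Lower section ‖ load = 518.3 Ω.
V_wiper = 14.5 × 518.3/(1670 + 518.3) = 3.43 V.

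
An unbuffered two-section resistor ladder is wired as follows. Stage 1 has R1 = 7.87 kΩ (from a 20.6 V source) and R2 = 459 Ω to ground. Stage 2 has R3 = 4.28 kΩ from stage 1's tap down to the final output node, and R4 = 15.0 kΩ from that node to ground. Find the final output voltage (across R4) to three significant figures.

Stage 2 presents R3+R4 = 19280 Ω as a load on stage 1's tap.
Stage 1's lower leg becomes R2‖(R3+R4) = 448.3 Ω, so V_mid = 20.6 × 448.3/8318 = 1.110 V.
Stage 2 is itself unloaded: V_out = V_mid × R4/(R3+R4) = 1.110 × 15000/19280 = 0.864 V.

V_out ≈ 0.864 V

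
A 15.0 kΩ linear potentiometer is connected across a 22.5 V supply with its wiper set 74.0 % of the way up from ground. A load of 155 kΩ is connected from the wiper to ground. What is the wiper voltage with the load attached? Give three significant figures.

V ≈ 16.3 V

The wiper splits the pot into (1−α)R = 3.900 kΩ above and αR = 11.10 kΩ below.
Lower section ‖ load = 10.36 kΩ.
V_wiper = 22.5 × 10.36/(3.900 + 10.36) = 16.3 V.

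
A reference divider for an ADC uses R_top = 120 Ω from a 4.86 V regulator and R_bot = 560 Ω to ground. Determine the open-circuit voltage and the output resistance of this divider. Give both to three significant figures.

V_th = 4.00 V, R_th = 98.8 Ω

V_th is the open-circuit tap voltage: 4.86 × 560/(120 + 560) = 4.00 V.
With the supply zeroed, R_top and R_bot appear in parallel from the tap: R_th = R_top‖R_bot = (120 × 560)/680.0 = 98.8 Ω.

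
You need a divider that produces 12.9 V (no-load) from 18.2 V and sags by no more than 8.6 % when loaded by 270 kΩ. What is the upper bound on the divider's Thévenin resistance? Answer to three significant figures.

Loading drop = R_th/(R_th + R_L) ≤ 0.0860, so R_th ≤ R_L · ε/(1−ε) = 270 kΩ × 0.0860/0.9140 = 25.4 kΩ.
(Any R1, R2 with R2/(R1+R2) = 0.709 and R1‖R2 ≤ 25.4 kΩ will meet the spec.)

R_th ≤ 25.4 kΩ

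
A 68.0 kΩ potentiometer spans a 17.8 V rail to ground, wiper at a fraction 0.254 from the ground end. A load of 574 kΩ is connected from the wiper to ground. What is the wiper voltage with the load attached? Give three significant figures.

V ≈ 4.42 V

The wiper splits the pot into (1−α)R = 50.73 kΩ above and αR = 17.27 kΩ below.
Lower section ‖ load = 16.77 kΩ.
V_wiper = 17.8 × 16.77/(50.73 + 16.77) = 4.42 V.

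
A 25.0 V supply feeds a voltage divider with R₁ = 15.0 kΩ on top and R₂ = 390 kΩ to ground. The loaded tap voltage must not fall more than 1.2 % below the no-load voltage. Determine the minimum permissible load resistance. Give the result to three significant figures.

R_L(min) ≈ 1.19 MΩ

Output resistance R_th = R₁‖R₂ = (15.0 × 390)/405.0 = 14.44 kΩ.
The fractional drop is R_th/(R_th + R_L); requiring this ≤ 0.0120 gives R_L ≥ R_th(1/0.0120 − 1) = 14.44 × 82.33 = 1.19 MΩ.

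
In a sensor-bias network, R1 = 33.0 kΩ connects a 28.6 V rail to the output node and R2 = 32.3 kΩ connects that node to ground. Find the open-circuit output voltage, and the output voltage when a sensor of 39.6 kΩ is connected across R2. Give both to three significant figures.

Unloaded: 14.1 V; loaded: 10.0 V

Open-circuit: V = 28.6 × 32.3/(33.0 + 32.3) = 14.1 V.
With the load, R2 becomes R2‖R_L = 17.79 kΩ, so V = 28.6 × 17.79/50.79 = 10.0 V.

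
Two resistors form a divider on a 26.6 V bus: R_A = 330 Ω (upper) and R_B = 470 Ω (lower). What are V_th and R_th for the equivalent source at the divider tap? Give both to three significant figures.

V_th = 15.6 V, R_th = 194 Ω

V_th is the open-circuit tap voltage: 26.6 × 470/(330 + 470) = 15.6 V.
With the supply zeroed, R_A and R_B appear in parallel from the tap: R_th = R_A‖R_B = (330 × 470)/800.0 = 194 Ω.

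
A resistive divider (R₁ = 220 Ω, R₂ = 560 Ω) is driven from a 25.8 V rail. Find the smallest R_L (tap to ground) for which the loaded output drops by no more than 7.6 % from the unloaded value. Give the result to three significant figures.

Output resistance R_th = R₁‖R₂ = (220 × 560)/780.0 = 157.9 Ω.
The fractional drop is R_th/(R_th + R_L); requiring this ≤ 0.0760 gives R_L ≥ R_th(1/0.0760 − 1) = 157.9 × 12.16 = 1.92 kΩ.

R_L(min) ≈ 1.92 kΩ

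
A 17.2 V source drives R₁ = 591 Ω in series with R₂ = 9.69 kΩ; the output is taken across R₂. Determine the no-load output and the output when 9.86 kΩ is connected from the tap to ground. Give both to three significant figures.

Unloaded: 16.2 V; loaded: 15.3 V

Open-circuit: V = 17.2 × 9690/(591 + 9690) = 16.2 V.
With the load, R₂ becomes R₂‖R_L = 4887 Ω, so V = 17.2 × 4887/5478 = 15.3 V.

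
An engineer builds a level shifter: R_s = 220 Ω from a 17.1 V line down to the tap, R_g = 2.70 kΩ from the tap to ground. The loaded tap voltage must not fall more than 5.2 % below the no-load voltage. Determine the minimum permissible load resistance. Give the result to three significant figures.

R_L(min) ≈ 3.71 kΩ

Output resistance R_th = R_s‖R_g = (220 × 2700)/2920 = 203.4 Ω.
The fractional drop is R_th/(R_th + R_L); requiring this ≤ 0.0520 gives R_L ≥ R_th(1/0.0520 − 1) = 203.4 × 18.23 = 3.71 kΩ.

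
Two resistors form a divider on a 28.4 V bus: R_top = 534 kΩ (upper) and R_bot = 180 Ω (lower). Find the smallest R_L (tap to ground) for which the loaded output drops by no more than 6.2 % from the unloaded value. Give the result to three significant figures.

Output resistance R_th = R_top‖R_bot = (534000 × 180)/534200 = 179.9 Ω.
The fractional drop is R_th/(R_th + R_L); requiring this ≤ 0.0620 gives R_L ≥ R_th(1/0.0620 − 1) = 179.9 × 15.13 = 2.72 kΩ.

R_L(min) ≈ 2.72 kΩ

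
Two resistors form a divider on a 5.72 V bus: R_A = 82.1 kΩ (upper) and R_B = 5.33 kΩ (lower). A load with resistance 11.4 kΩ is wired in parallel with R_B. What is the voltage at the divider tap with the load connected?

The load sits in parallel with R_B: R_B‖R_L = (5.33 × 11.4) / (5.33 + 11.4) = 3.632 kΩ.
V_out = 5.72 × 3.632 / (82.1 + 3.632) = 5.72 × 3.632/85.73 = 0.242 V.

V_out ≈ 0.242 V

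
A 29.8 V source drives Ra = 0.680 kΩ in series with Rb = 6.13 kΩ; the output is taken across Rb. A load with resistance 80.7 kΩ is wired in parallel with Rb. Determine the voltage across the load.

The load sits in parallel with Rb: Rb‖R_L = (6130 × 80700) / (6130 + 80700) = 5697 Ω.
V_out = 29.8 × 5697 / (680 + 5697) = 29.8 × 5697/6377 = 26.6 V.

V_out ≈ 26.6 V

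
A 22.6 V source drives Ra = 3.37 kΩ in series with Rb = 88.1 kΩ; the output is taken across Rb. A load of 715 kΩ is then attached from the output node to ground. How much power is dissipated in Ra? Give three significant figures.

P ≈ 0.257 mW

Total resistance from the source is Ra + (Rb‖R_L) = 81.81 kΩ, so I = 22.6/81.81 kΩ = 0.2763 mA.
P = I²·Ra = (0.2763 mA)² × 3.37 kΩ = 0.257 mW.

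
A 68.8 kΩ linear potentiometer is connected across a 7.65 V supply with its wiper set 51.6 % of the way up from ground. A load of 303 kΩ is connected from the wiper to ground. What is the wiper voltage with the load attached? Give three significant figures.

V ≈ 3.74 V

The wiper splits the pot into (1−α)R = 33.30 kΩ above and αR = 35.50 kΩ below.
Lower section ‖ load = 31.78 kΩ.
V_wiper = 7.65 × 31.78/(33.30 + 31.78) = 3.74 V.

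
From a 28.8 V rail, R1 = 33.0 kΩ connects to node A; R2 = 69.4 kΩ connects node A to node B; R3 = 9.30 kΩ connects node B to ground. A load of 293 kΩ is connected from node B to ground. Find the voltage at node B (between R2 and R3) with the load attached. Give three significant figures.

At node B, R3 is in parallel with the load: R3‖R_L = 9.014 kΩ.
Below node A the resistance is R2 + (R3‖R_L) = 78.41 kΩ, so V_A = 28.8 × 78.41/111.4 = 20.27 V.
Then V_B = V_A × (R3‖R_L)/(R2 + R3‖R_L) = 20.27 × 9.014/78.41 = 2.33 V.

V ≈ 2.33 V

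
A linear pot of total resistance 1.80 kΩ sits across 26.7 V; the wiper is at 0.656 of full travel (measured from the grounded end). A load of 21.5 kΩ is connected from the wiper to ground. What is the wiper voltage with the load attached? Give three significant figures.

The wiper splits the pot into (1−α)R = 619.2 Ω above and αR = 1181 Ω below.
Lower section ‖ load = 1119 Ω.
V_wiper = 26.7 × 1119/(619.2 + 1119) = 17.2 V.

V ≈ 17.2 V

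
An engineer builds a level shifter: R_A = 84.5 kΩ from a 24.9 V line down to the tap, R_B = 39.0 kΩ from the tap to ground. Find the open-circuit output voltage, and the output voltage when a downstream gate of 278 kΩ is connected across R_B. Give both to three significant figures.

Unloaded: 7.86 V; loaded: 7.17 V

Open-circuit: V = 24.9 × 39.0/(84.5 + 39.0) = 7.86 V.
With the load, R_B becomes R_B‖R_L = 34.20 kΩ, so V = 24.9 × 34.20/118.7 = 7.17 V.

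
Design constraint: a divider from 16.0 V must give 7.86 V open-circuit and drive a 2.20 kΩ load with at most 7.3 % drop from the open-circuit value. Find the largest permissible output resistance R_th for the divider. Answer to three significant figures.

Loading drop = R_th/(R_th + R_L) ≤ 0.0730, so R_th ≤ R_L · ε/(1−ε) = 2.20 kΩ × 0.0730/0.9270 = 173 Ω.

R_th ≤ 173 Ω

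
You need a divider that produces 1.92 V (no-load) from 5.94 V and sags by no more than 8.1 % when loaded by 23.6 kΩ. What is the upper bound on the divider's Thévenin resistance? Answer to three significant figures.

Loading drop = R_th/(R_th + R_L) ≤ 0.0810, so R_th ≤ R_L · ε/(1−ε) = 23.6 kΩ × 0.0810/0.9190 = 2.08 kΩ.

R_th ≤ 2.08 kΩ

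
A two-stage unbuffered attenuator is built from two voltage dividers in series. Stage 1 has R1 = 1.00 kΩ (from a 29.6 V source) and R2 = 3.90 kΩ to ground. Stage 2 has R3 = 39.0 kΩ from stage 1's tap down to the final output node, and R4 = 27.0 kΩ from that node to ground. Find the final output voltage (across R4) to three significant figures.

Stage 2 presents R3+R4 = 66.00 kΩ as a load on stage 1's tap.
Stage 1's lower leg becomes R2‖(R3+R4) = 3.682 kΩ, so V_mid = 29.6 × 3.682/4.682 = 23.28 V.
Stage 2 is itself unloaded: V_out = V_mid × R4/(R3+R4) = 23.28 × 27.0/66.00 = 9.52 V.

V_out ≈ 9.52 V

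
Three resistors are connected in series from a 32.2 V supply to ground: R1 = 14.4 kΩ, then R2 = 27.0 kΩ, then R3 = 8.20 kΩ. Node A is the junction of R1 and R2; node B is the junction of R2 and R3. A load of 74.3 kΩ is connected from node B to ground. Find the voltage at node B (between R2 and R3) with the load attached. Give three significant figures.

At node B, R3 is in parallel with the load: R3‖R_L = 7.385 kΩ.
Below node A the resistance is R2 + (R3‖R_L) = 34.38 kΩ, so V_A = 32.2 × 34.38/48.78 = 22.70 V.
Then V_B = V_A × (R3‖R_L)/(R2 + R3‖R_L) = 22.70 × 7.385/34.38 = 4.87 V.

V ≈ 4.87 V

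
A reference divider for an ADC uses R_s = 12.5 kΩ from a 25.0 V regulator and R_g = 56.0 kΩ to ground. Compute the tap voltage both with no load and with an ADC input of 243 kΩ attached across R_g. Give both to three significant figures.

Unloaded: 20.4 V; loaded: 19.6 V

Open-circuit: V = 25.0 × 56.0/(12.5 + 56.0) = 20.4 V.
With the load, R_g becomes R_g‖R_L = 45.51 kΩ, so V = 25.0 × 45.51/58.01 = 19.6 V.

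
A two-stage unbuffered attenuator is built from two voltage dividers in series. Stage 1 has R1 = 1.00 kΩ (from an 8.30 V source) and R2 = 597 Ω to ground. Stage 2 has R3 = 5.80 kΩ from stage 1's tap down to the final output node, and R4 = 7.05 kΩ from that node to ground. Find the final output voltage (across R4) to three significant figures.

V_out ≈ 1.65 V

Stage 2 presents R3+R4 = 12850 Ω as a load on stage 1's tap.
Stage 1's lower leg becomes R2‖(R3+R4) = 570.5 Ω, so V_mid = 8.30 × 570.5/1570 = 3.015 V.
Stage 2 is itself unloaded: V_out = V_mid × R4/(R3+R4) = 3.015 × 7050/12850 = 1.65 V.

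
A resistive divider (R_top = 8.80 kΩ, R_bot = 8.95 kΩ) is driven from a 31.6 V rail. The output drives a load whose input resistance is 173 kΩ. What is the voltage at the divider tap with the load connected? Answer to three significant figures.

The load sits in parallel with R_bot: R_bot‖R_L = (8.95 × 173) / (8.95 + 173) = 8.510 kΩ.
V_out = 31.6 × 8.510 / (8.80 + 8.510) = 31.6 × 8.510/17.31 = 15.5 V.

V_out ≈ 15.5 V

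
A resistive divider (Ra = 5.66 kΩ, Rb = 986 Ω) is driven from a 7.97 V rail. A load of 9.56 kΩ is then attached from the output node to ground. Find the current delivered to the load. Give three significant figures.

I_L ≈ 0.114 mA

Rb‖R_L = 893.8 Ω; V_out = 7.97 × 893.8/6554 = 1.087 V.
I_L = V_out / R_L = 1.087 / 9.56 kΩ = 0.114 mA.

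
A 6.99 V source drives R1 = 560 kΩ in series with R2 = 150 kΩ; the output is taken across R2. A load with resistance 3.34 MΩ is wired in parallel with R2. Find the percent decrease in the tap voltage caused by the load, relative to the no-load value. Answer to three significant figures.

The divider's output (Thévenin) resistance is R1‖R2 = 118.3 kΩ.
Fractional drop under load = R_th/(R_th + R_L) = 118.3 / (118.3 + 3340) = 0.03421.
So the output falls by 3.42 %.

3.42 %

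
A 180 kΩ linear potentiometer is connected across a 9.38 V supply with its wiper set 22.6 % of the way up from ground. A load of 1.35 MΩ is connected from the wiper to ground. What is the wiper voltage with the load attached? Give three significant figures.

The wiper splits the pot into (1−α)R = 139.3 kΩ above and αR = 40.68 kΩ below.
Lower section ‖ load = 39.49 kΩ.
V_wiper = 9.38 × 39.49/(139.3 + 39.49) = 2.07 V.

V ≈ 2.07 V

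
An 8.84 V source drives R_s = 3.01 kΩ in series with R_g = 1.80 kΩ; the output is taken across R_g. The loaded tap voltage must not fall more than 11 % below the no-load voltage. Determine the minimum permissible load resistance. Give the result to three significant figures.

R_L(min) ≈ 9.11 kΩ

Output resistance R_th = R_s‖R_g = (3.01 × 1.80)/4.810 = 1.126 kΩ.
The fractional drop is R_th/(R_th + R_L); requiring this ≤ 0.110 gives R_L ≥ R_th(1/0.110 − 1) = 1.126 × 8.091 = 9.11 kΩ.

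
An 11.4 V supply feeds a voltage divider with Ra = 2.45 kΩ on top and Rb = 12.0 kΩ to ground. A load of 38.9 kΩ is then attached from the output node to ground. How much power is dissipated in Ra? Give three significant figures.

Total resistance from the source is Ra + (Rb‖R_L) = 11.62 kΩ, so I = 11.4/11.62 kΩ = 0.9810 mA.
P = I²·Ra = (0.9810 mA)² × 2.45 kΩ = 2.36 mW.

P ≈ 2.36 mW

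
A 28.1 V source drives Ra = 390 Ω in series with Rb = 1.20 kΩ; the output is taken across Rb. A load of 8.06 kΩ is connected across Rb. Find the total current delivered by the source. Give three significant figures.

Rb‖R_L = 1044 Ω, so the source sees Ra + Rb‖R_L = 1434 Ω.
I = 28.1 V / 1434 Ω = 19.6 mA.

I ≈ 19.6 mA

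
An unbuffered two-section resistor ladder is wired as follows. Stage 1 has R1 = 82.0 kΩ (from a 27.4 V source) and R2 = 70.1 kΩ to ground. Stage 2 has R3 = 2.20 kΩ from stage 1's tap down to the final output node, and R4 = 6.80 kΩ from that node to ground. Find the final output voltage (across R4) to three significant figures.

Stage 2 presents R3+R4 = 9.000 kΩ as a load on stage 1's tap.
Stage 1's lower leg becomes R2‖(R3+R4) = 7.976 kΩ, so V_mid = 27.4 × 7.976/89.98 = 2.429 V.
Stage 2 is itself unloaded: V_out = V_mid × R4/(R3+R4) = 2.429 × 6.80/9.000 = 1.84 V.

V_out ≈ 1.84 V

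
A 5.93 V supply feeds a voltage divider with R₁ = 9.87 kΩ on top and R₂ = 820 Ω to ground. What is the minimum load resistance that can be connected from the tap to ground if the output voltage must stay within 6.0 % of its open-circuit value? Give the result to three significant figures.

R_L(min) ≈ 11.9 kΩ

Output resistance R_th = R₁‖R₂ = (9870 × 820)/10690 = 757.1 Ω.
The fractional drop is R_th/(R_th + R_L); requiring this ≤ 0.0600 gives R_L ≥ R_th(1/0.0600 − 1) = 757.1 × 15.67 = 11.9 kΩ.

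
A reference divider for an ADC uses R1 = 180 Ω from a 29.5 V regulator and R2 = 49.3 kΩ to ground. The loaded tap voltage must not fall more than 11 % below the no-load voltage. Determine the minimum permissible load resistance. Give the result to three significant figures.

Output resistance R_th = R1‖R2 = (180 × 49300)/49480 = 179.3 Ω.
The fractional drop is R_th/(R_th + R_L); requiring this ≤ 0.110 gives R_L ≥ R_th(1/0.110 − 1) = 179.3 × 8.091 = 1.45 kΩ.

R_L(min) ≈ 1.45 kΩ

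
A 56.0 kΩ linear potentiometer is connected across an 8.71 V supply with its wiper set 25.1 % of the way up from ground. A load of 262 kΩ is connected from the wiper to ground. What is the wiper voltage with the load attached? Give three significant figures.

V ≈ 2.10 V

The wiper splits the pot into (1−α)R = 41.94 kΩ above and αR = 14.06 kΩ below.
Lower section ‖ load = 13.34 kΩ.
V_wiper = 8.71 × 13.34/(41.94 + 13.34) = 2.10 V.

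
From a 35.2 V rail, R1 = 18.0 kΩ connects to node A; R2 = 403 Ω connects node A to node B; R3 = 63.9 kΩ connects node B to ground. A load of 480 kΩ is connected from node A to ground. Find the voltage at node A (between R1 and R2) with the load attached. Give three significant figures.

Below node A the series string R2+R3 = 64300 Ω sits in parallel with the 480000 Ω load: 56710 Ω.
V_A = 35.2 × 56710/(18000 + 56710) = 26.7 V.

V ≈ 26.7 V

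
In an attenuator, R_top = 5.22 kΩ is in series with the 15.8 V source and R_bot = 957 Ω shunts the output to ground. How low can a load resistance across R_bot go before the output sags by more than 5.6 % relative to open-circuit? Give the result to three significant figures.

Output resistance R_th = R_top‖R_bot = (5220 × 957)/6177 = 808.7 Ω.
The fractional drop is R_th/(R_th + R_L); requiring this ≤ 0.0560 gives R_L ≥ R_th(1/0.0560 − 1) = 808.7 × 16.86 = 13.6 kΩ.

R_L(min) ≈ 13.6 kΩ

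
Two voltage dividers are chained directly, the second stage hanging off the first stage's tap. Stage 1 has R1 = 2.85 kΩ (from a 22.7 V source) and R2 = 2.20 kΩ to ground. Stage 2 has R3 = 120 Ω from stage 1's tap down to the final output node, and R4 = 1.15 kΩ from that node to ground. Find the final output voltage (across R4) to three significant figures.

V_out ≈ 4.53 V

Stage 2 presents R3+R4 = 1270 Ω as a load on stage 1's tap.
Stage 1's lower leg becomes R2‖(R3+R4) = 805.2 Ω, so V_mid = 22.7 × 805.2/3655 = 5.000 V.
Stage 2 is itself unloaded: V_out = V_mid × R4/(R3+R4) = 5.000 × 1150/1270 = 4.53 V.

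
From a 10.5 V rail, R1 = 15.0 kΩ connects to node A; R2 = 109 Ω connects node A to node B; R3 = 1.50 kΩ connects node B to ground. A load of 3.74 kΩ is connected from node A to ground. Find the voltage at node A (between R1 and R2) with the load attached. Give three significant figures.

V ≈ 0.733 V

Below node A the series string R2+R3 = 1609 Ω sits in parallel with the 3740 Ω load: 1125 Ω.
V_A = 10.5 × 1125/(15000 + 1125) = 0.733 V.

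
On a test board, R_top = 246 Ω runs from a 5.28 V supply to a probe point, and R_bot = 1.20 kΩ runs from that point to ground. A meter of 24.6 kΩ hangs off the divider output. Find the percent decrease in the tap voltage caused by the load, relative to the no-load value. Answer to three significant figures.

0.823 %

The divider's output (Thévenin) resistance is R_top‖R_bot = 204.1 Ω.
Fractional drop under load = R_th/(R_th + R_L) = 204.1 / (204.1 + 24600) = 0.008230.
So the output falls by 0.823 %.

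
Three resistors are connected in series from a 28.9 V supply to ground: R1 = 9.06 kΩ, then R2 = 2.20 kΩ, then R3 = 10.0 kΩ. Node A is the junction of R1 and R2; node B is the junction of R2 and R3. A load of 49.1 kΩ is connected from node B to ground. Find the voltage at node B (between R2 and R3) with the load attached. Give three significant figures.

At node B, R3 is in parallel with the load: R3‖R_L = 8.308 kΩ.
Below node A the resistance is R2 + (R3‖R_L) = 10.51 kΩ, so V_A = 28.9 × 10.51/19.57 = 15.52 V.
Then V_B = V_A × (R3‖R_L)/(R2 + R3‖R_L) = 15.52 × 8.308/10.51 = 12.3 V.

V ≈ 12.3 V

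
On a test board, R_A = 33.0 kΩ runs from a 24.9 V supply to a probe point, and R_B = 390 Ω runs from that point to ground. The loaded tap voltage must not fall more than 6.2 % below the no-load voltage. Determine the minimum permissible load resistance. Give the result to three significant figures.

R_L(min) ≈ 5.83 kΩ

Output resistance R_th = R_A‖R_B = (33000 × 390)/33390 = 385.4 Ω.
The fractional drop is R_th/(R_th + R_L); requiring this ≤ 0.0620 gives R_L ≥ R_th(1/0.0620 − 1) = 385.4 × 15.13 = 5.83 kΩ.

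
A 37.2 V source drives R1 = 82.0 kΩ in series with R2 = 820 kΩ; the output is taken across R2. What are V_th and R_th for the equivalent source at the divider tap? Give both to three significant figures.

V_th = 33.8 V, R_th = 74.5 kΩ

V_th is the open-circuit tap voltage: 37.2 × 820/(82.0 + 820) = 33.8 V.
With the supply zeroed, R1 and R2 appear in parallel from the tap: R_th = R1‖R2 = (82.0 × 820)/902.0 = 74.5 kΩ.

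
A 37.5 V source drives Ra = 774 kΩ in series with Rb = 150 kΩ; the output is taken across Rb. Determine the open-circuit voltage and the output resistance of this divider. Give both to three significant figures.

V_th is the open-circuit tap voltage: 37.5 × 150/(774 + 150) = 6.09 V.
With the supply zeroed, Ra and Rb appear in parallel from the tap: R_th = Ra‖Rb = (774 × 150)/924.0 = 126 kΩ.

V_th = 6.09 V, R_th = 126 kΩ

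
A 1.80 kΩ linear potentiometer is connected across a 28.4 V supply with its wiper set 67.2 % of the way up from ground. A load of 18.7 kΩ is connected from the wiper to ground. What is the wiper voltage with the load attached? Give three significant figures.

The wiper splits the pot into (1−α)R = 590.4 Ω above and αR = 1210 Ω below.
Lower section ‖ load = 1136 Ω.
V_wiper = 28.4 × 1136/(590.4 + 1136) = 18.7 V.

V ≈ 18.7 V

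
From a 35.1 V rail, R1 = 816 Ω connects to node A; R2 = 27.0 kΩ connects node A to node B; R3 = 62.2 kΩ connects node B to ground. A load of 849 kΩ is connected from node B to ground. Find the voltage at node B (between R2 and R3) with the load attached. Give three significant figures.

V ≈ 23.7 V

At node B, R3 is in parallel with the load: R3‖R_L = 57950 Ω.
Below node A the resistance is R2 + (R3‖R_L) = 84950 Ω, so V_A = 35.1 × 84950/85770 = 34.77 V.
Then V_B = V_A × (R3‖R_L)/(R2 + R3‖R_L) = 34.77 × 57950/84950 = 23.7 V.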